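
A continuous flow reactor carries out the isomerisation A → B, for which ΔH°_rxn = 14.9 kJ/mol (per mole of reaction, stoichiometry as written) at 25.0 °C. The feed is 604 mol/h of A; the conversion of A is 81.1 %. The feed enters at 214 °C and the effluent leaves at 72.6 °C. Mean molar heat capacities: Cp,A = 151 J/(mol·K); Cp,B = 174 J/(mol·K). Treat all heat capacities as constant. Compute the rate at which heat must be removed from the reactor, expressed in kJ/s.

Q_out = 1.41 kJ/s

Extent of reaction ξ = 0.811 × 604 = 489.84 mol/h
Reaction term: ξ·ΔH°_rxn = 489.84 × 14.9 = 7298.7 kJ/h
Sensible, feed 214→25 °C: -17238 kJ/h
Outlet flows (mol/h): A 114.16, B 489.84
Sensible, products 25→72.6 °C: 4877.6 kJ/h
Q = ΔH = -5061.3 kJ/h = -1.4059 kW
Heat removed = 1.4059 kJ/s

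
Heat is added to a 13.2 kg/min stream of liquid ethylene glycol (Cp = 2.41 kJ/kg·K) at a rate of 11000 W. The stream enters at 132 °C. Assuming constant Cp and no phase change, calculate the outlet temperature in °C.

Q = 11000 W = 660 kJ/min
ΔT = Q/(ṁ·Cp) = 660/(13.2×2.41) = 20.747 K
T_out = 132 + 20.747 = 152.75 °C

T_out = 153 °C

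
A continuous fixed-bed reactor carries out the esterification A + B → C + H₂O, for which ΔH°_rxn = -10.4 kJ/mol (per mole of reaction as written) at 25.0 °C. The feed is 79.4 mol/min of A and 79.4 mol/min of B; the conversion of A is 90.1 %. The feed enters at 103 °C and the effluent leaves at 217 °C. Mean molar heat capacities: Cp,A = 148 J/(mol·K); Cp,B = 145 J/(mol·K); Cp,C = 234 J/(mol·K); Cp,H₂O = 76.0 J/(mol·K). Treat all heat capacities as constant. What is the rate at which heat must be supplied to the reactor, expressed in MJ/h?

Extent of reaction ξ = 0.901 × 79.4 = 71.539 mol/min
Reaction term: ξ·ΔH°_rxn = 71.539 × -10.4 = -744.01 kJ/min
Sensible, feed 103→25 °C: -1814.6 kJ/min
Outlet flows (mol/min): A 7.8606, B 7.8606, C 71.539, H₂O 71.539
Sensible, products 25→217 °C: 4700.2 kJ/min
Q = ΔH = 2141.6 kJ/min = 35.694 kW
Heat supplied = 128.5 MJ/h

Q_in = 128 MJ/h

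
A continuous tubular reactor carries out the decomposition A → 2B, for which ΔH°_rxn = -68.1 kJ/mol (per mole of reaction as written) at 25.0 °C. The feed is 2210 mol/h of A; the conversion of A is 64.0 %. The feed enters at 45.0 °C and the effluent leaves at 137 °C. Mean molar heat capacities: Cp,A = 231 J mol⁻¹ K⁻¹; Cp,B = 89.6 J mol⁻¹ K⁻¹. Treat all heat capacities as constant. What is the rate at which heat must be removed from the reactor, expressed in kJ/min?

Q_out = 959 kJ/min

Extent of reaction ξ = 0.640 × 2210 = 1414.4 mol/h
Reaction term: ξ·ΔH°_rxn = 1414.4 × -68.1 = -96321 kJ/h
Sensible, feed 45.0→25 °C: -10210 kJ/h
Outlet flows (mol/h): A 795.6, B 2828.8
Sensible, products 25→137 °C: 48971 kJ/h
Q = ΔH = -57560 kJ/h = -15.989 kW
Heat removed = 959.33 kJ/min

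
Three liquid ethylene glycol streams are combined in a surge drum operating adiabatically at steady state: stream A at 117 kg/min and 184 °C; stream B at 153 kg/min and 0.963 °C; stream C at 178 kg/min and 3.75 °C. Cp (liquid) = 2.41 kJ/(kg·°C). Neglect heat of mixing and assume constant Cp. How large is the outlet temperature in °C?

T_out = 49.9 °C

No heat crosses the boundary, so H_out = H_in.
Σ ṁᵢCp,ᵢTᵢ = 117×2.41×184 + 153×2.41×0.963 + 178×2.41×3.75 = 53846
Σ ṁᵢCp,ᵢ = 117×2.41 + 153×2.41 + 178×2.41 = 1079.7
T_out = 53846 / 1079.7 = 49.872 °C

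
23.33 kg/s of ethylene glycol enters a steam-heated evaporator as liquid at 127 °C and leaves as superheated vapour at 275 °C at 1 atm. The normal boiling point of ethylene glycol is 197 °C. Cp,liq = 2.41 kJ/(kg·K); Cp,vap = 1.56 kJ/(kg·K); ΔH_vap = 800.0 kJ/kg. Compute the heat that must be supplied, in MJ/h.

Q = 91600 MJ/h

liquid 127→197 °C: 168.7 kJ/kg
vaporisation at 197 °C: 800 kJ/kg
vapour 197→275 °C: 121.68 kJ/kg
Δh = 168.7 + 800 + 121.68 = 1090.4 kJ/kg
Q = ṁ·Δh = 23.33 kg/s × 1090.4 kJ/kg = 25439 kJ/s
|Q| = 25439 kW = 91579 MJ/h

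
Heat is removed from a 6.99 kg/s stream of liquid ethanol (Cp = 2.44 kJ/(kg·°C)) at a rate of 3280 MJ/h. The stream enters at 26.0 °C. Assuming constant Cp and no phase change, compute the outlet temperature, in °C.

Q = 3280 MJ/h = 911.11 kJ/s
ΔT = Q/(ṁ·Cp) = 911.11/(6.99×2.44) = 53.42 K
T_out = 26.0 − 53.42 = -27.42 °C

T_out = -27.4 °C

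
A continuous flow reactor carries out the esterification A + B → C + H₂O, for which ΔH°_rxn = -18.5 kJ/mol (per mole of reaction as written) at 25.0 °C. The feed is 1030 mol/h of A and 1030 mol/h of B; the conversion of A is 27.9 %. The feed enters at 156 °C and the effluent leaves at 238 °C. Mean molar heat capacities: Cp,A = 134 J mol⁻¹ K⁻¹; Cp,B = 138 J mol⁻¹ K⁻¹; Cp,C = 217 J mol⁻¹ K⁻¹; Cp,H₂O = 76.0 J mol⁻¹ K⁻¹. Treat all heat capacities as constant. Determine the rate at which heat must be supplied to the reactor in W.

Extent of reaction ξ = 0.279 × 1030 = 287.37 mol/h
Reaction term: ξ·ΔH°_rxn = 287.37 × -18.5 = -5316.3 kJ/h
Sensible, feed 156→25 °C: -36701 kJ/h
Outlet flows (mol/h): A 742.63, B 742.63, C 287.37, H₂O 287.37
Sensible, products 25→238 °C: 60959 kJ/h
Q = ΔH = 18942 kJ/h = 5.2617 kW
Heat supplied = 5261.7 W

Q_in = 5260 W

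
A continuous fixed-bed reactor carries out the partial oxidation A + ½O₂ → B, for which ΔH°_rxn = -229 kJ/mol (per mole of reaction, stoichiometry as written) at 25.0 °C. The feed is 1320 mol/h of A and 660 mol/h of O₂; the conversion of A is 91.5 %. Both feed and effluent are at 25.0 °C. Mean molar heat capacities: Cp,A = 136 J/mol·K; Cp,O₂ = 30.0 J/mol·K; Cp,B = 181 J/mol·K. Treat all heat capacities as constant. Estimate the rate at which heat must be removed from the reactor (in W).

Extent of reaction ξ = 0.915 × 1320 = 1207.8 mol/h
Reaction term: ξ·ΔH°_rxn = 1207.8 × -229 = -276590 kJ/h
Q = ΔH = -276590 kJ/h = -76.83 kW
Heat removed = 76830 W

Q_out = 76800 W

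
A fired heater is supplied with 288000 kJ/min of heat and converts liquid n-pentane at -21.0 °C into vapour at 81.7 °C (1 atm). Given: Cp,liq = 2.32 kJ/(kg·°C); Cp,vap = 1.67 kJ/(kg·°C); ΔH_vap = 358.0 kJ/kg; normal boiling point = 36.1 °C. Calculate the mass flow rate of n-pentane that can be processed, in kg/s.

ṁ = 8.47 kg/s

Δh = 2.32×(36.1−-21.0) + 358.0 + 1.67×(81.7−36.1) = 566.62 kJ/kg
Q = 288000 kJ/min = 4800 kJ/s = 4800 kJ/s
ṁ = Q/Δh = 4800 / 566.62 = 8.4712 kg/s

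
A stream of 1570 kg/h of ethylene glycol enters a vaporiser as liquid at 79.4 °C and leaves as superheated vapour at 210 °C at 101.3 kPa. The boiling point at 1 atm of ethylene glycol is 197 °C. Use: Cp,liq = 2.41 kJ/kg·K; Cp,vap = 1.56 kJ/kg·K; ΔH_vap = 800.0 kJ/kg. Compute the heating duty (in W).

liquid 79.4→197 °C: 283.42 kJ/kg
vaporisation at 197 °C: 800 kJ/kg
vapour 197→210 °C: 20.28 kJ/kg
Δh = 283.42 + 800 + 20.28 = 1103.7 kJ/kg
Q = ṁ·Δh = 1570 kg/h × 1103.7 kJ/kg = 1.7328e+06 kJ/h
|Q| = 481.33 kW = 481330 W

Q = 481000 W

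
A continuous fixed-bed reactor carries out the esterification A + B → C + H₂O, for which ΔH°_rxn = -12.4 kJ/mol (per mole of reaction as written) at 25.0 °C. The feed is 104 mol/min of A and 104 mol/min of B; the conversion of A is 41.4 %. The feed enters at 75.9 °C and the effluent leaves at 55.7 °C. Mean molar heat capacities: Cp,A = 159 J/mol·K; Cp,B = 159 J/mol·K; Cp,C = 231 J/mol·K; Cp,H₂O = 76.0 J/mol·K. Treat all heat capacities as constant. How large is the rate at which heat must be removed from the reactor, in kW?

Extent of reaction ξ = 0.414 × 104 = 43.056 mol/min
Reaction term: ξ·ΔH°_rxn = 43.056 × -12.4 = -533.89 kJ/min
Sensible, feed 75.9→25 °C: -1683.4 kJ/min
Outlet flows (mol/min): A 60.944, B 60.944, C 43.056, H₂O 43.056
Sensible, products 25→55.7 °C: 1000.8 kJ/min
Q = ΔH = -1216.5 kJ/min = -20.275 kW
Heat removed = 20.275 kW

Q_out = 20.3 kW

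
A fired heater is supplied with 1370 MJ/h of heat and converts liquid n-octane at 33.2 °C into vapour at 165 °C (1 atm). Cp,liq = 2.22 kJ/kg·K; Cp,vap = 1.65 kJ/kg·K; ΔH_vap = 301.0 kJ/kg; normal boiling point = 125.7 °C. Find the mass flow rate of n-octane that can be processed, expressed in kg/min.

Δh = 2.22×(125.7−33.2) + 301.0 + 1.65×(165−125.7) = 571.2 kJ/kg
Q = 1370 MJ/h = 380.56 kJ/s = 22833 kJ/min
ṁ = Q/Δh = 22833 / 571.2 = 39.975 kg/min

ṁ = 40.0 kg/min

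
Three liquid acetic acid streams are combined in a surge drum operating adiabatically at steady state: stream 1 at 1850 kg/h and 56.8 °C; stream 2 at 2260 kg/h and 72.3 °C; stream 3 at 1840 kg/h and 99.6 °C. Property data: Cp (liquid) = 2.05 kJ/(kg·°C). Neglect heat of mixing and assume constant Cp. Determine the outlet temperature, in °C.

Adiabatic, steady state ⇒ Σ ṁᵢCp,ᵢ(T_out − Tᵢ) = 0
T_out = Σ ṁᵢCp,ᵢTᵢ / Σ ṁᵢCp,ᵢ
      = 926070 / 12198 = 75.923 °C

T_out = 75.9 °C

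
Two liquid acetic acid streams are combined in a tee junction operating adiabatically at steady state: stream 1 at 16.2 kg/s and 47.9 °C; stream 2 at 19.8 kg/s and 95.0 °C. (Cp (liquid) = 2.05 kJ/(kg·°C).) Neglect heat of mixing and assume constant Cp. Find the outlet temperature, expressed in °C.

T_out = 73.8 °C

Energy balance with Q = 0: Σ ṁᵢCp,ᵢ(T_out − Tᵢ) = 0
T_out = Σ ṁᵢCp,ᵢTᵢ / Σ ṁᵢCp,ᵢ
      = 5446.8 / 73.8 = 73.805 °C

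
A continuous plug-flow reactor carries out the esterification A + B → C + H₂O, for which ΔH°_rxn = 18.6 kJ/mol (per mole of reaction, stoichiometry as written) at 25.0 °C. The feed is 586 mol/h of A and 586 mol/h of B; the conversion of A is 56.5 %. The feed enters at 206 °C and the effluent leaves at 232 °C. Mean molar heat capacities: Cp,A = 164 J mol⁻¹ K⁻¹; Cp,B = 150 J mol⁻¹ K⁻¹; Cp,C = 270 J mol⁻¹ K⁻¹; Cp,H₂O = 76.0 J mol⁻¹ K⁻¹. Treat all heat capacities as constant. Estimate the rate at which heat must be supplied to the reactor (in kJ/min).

Q_in = 219 kJ/min

Extent of reaction ξ = 0.565 × 586 = 331.09 mol/h
Reaction term: ξ·ΔH°_rxn = 331.09 × 18.6 = 6158.3 kJ/h
Sensible, feed 206→25 °C: -33305 kJ/h
Outlet flows (mol/h): A 254.91, B 254.91, C 331.09, H₂O 331.09
Sensible, products 25→232 °C: 40282 kJ/h
Q = ΔH = 13136 kJ/h = 3.6488 kW
Heat supplied = 218.93 kJ/min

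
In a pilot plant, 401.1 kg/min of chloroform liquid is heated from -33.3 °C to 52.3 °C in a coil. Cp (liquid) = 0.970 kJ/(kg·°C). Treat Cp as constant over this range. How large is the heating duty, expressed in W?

Q = 555000 W

Q = ṁ·Cp·ΔT = 401.1 × 0.970 × (52.3 − -33.3) = 33304 kJ/min
Converting: 33304 / 60 s = 555.07 kW
Heating duty = 555070 W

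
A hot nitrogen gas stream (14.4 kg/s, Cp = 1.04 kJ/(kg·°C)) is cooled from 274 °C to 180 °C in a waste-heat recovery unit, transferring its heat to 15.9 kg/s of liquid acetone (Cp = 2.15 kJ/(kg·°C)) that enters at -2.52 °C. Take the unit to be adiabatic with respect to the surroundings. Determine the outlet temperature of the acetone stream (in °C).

Heat released by hot stream: Q = 14.4 × 1.04 × (274 − 180) = 1407.7 kJ/s
Energy balance on cold side (adiabatic exchanger): Q = ṁ_c·Cp_c·(T_c,out − T_c,in)
T_c,out = -2.52 + 1407.7/(15.9 × 2.15) = 38.66 °C

T_c,out = 38.7 °C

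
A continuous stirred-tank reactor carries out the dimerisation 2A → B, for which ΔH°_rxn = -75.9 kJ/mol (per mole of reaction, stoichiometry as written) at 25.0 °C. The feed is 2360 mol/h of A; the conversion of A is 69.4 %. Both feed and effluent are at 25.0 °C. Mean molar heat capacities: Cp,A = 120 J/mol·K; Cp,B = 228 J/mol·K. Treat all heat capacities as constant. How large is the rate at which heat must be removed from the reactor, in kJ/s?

Extent of reaction ξ = 0.694 × 2360 / 2 = 818.92 mol/h
Reaction term: ξ·ΔH°_rxn = 818.92 × -75.9 = -62156 kJ/h
Q = ΔH = -62156 kJ/h = -17.266 kW
Heat removed = 17.266 kJ/s

Q_out = 17.3 kJ/s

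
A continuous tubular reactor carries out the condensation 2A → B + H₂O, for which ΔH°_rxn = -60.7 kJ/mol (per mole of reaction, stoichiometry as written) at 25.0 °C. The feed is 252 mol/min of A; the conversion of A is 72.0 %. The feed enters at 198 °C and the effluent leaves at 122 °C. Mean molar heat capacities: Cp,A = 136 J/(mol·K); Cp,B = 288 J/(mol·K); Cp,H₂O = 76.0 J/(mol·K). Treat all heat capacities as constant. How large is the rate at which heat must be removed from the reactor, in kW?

Extent of reaction ξ = 0.720 × 252 / 2 = 90.72 mol/min
Reaction term: ξ·ΔH°_rxn = 90.72 × -60.7 = -5506.7 kJ/min
Sensible, feed 198→25 °C: -5929.1 kJ/min
Outlet flows (mol/min): A 70.56, B 90.72, H₂O 90.72
Sensible, products 25→122 °C: 4134 kJ/min
Q = ΔH = -7301.8 kJ/min = -121.7 kW
Heat removed = 121.7 kW

Q_out = 122 kW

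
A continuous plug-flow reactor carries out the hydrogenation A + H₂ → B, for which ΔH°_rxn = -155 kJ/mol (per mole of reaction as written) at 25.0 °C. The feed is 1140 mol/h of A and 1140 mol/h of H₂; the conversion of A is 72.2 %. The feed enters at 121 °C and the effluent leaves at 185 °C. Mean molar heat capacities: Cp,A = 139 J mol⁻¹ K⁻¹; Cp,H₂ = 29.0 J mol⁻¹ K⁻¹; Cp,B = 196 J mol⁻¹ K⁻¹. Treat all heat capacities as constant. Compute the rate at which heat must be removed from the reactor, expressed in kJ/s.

Q_out = 31.0 kJ/s

Extent of reaction ξ = 0.722 × 1140 = 823.08 mol/h
Reaction term: ξ·ΔH°_rxn = 823.08 × -155 = -127580 kJ/h
Sensible, feed 121→25 °C: -18386 kJ/h
Outlet flows (mol/h): A 316.92, H₂ 316.92, B 823.08
Sensible, products 25→185 °C: 34331 kJ/h
Q = ΔH = -111630 kJ/h = -31.009 kW
Heat removed = 31.009 kJ/s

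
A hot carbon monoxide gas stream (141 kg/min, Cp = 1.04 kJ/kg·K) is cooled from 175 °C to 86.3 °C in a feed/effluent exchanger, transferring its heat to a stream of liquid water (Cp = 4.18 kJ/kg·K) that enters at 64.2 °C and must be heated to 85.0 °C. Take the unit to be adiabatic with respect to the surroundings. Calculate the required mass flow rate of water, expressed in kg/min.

Heat released by hot stream: Q = 141 × 1.04 × (175 − 86.3) = 13007 kJ/min
Energy balance on cold side (adiabatic exchanger): Q = ṁ_c·Cp_c·(T_c,out − T_c,in)
ṁ_c = 13007 / [4.18 × (85.0 − 64.2)] = 149.6 kg/min

ṁ_c = 150 kg/min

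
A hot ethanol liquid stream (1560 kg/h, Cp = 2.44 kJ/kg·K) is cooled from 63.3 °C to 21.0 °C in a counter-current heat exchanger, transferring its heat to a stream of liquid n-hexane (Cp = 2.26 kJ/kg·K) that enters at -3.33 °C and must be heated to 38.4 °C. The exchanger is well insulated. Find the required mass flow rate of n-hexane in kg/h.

Heat released by hot stream: Q = 1560 × 2.44 × (63.3 − 21.0) = 161010 kJ/h
Energy balance on cold side (adiabatic exchanger): Q = ṁ_c·Cp_c·(T_c,out − T_c,in)
ṁ_c = 161010 / [2.26 × (38.4 − -3.33)] = 1707.3 kg/h

ṁ_c = 1710 kg/h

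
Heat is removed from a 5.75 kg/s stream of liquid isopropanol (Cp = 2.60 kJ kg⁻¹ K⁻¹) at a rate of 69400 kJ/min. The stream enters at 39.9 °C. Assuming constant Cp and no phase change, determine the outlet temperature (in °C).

Q = 69400 kJ/min = 1156.7 kJ/s
ΔT = Q/(ṁ·Cp) = 1156.7/(5.75×2.60) = 77.369 K
T_out = 39.9 − 77.369 = -37.469 °C

T_out = -37.5 °C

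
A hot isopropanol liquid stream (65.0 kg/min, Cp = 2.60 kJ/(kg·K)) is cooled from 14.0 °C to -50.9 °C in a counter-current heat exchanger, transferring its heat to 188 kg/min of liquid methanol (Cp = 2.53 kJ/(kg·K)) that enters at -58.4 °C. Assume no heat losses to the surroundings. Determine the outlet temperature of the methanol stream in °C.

Heat released by hot stream: Q = 65.0 × 2.60 × (14.0 − -50.9) = 10968 kJ/min
Energy balance on cold side (adiabatic exchanger): Q = ṁ_c·Cp_c·(T_c,out − T_c,in)
T_c,out = -58.4 + 10968/(188 × 2.53) = -35.34 °C

T_c,out = -35.3 °C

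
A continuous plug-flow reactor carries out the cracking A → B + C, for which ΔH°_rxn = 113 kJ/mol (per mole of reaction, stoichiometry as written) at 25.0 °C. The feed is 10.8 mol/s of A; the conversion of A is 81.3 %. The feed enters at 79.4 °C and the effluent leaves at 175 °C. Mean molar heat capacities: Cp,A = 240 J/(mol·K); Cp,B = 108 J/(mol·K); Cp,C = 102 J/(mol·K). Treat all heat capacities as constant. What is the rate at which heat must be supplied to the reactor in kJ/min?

Q_in = 72000 kJ/min

Extent of reaction ξ = 0.813 × 10.8 = 8.7804 mol/s
Reaction term: ξ·ΔH°_rxn = 8.7804 × 113 = 992.19 kJ/s
Sensible, feed 79.4→25 °C: -141 kJ/s
Outlet flows (mol/s): A 2.0196, B 8.7804, C 8.7804
Sensible, products 25→175 °C: 349.29 kJ/s
Q = ΔH = 1200.5 kJ/s = 1200.5 kW
Heat supplied = 72028 kJ/min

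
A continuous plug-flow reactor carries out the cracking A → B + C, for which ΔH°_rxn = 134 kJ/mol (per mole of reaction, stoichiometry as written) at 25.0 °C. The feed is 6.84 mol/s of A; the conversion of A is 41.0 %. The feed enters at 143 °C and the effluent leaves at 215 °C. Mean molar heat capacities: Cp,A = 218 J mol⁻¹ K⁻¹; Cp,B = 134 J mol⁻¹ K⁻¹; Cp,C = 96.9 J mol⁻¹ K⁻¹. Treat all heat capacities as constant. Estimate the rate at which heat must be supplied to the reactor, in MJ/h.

Q_in = 1760 MJ/h

Extent of reaction ξ = 0.410 × 6.84 = 2.8044 mol/s
Reaction term: ξ·ΔH°_rxn = 2.8044 × 134 = 375.79 kJ/s
Sensible, feed 143→25 °C: -175.95 kJ/s
Outlet flows (mol/s): A 4.0356, B 2.8044, C 2.8044
Sensible, products 25→215 °C: 290.19 kJ/s
Q = ΔH = 490.02 kJ/s = 490.02 kW
Heat supplied = 1764.1 MJ/h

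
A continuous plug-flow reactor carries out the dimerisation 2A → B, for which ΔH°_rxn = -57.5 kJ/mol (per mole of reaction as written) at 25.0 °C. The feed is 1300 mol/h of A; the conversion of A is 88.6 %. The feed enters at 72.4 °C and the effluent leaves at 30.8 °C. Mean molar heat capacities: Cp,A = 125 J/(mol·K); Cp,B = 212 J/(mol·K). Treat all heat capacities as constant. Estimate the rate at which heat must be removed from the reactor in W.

Extent of reaction ξ = 0.886 × 1300 / 2 = 575.9 mol/h
Reaction term: ξ·ΔH°_rxn = 575.9 × -57.5 = -33114 kJ/h
Sensible, feed 72.4→25 °C: -7702.5 kJ/h
Outlet flows (mol/h): A 148.2, B 575.9
Sensible, products 25→30.8 °C: 815.57 kJ/h
Q = ΔH = -40001 kJ/h = -11.111 kW
Heat removed = 11111 W

Q_out = 11100 W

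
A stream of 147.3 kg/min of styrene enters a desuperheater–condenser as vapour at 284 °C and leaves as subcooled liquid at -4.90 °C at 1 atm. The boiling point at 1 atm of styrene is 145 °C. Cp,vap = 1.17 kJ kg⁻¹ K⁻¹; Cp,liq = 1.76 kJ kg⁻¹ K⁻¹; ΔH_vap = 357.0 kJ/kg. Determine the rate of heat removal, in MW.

vapour 284→145 °C: -162.63 kJ/kg
condensation at 145 °C: -357 kJ/kg
liquid 145→-4.90 °C: -263.82 kJ/kg
Δh = -162.63 + -357 + -263.82 = -783.45 kJ/kg
Q = ṁ·Δh = 147.3 kg/min × -783.45 kJ/kg = -115400 kJ/min
|Q| = 1923.4 kW = 1.9234 MW

Q_c = 1.92 MW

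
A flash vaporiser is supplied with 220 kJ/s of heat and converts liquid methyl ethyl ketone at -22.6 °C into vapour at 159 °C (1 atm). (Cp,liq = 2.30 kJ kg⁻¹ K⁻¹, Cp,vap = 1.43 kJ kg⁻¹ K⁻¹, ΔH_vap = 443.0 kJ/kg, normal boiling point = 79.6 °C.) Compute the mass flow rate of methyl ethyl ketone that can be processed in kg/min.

Δh = 2.30×(79.6−-22.6) + 443.0 + 1.43×(159−79.6) = 791.6 kJ/kg
Q = 220 kJ/s = 220 kJ/s = 13200 kJ/min
ṁ = Q/Δh = 13200 / 791.6 = 16.675 kg/min

ṁ = 16.7 kg/min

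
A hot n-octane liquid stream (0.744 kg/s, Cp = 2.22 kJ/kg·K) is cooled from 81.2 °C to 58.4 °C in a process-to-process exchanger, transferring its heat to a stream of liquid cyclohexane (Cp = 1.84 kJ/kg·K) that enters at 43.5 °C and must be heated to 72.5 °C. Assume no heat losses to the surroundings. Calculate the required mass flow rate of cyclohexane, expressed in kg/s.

ṁ_c = 0.706 kg/s

Heat released by hot stream: Q = 0.744 × 2.22 × (81.2 − 58.4) = 37.658 kJ/s
Energy balance on cold side (adiabatic exchanger): Q = ṁ_c·Cp_c·(T_c,out − T_c,in)
ṁ_c = 37.658 / [1.84 × (72.5 − 43.5)] = 0.70574 kg/s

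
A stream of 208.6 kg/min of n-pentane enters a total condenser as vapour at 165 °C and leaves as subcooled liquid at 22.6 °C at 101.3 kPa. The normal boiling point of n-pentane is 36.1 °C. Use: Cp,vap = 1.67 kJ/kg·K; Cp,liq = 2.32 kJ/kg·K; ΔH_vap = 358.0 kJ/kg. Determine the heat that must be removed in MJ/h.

Q_c = 7570 MJ/h

vapour 165→36.1 °C: -215.26 kJ/kg
condensation at 36.1 °C: -358 kJ/kg
liquid 36.1→22.6 °C: -31.32 kJ/kg
Δh = -215.26 + -358 + -31.32 = -604.58 kJ/kg
Q = ṁ·Δh = 208.6 kg/min × -604.58 kJ/kg = -126120 kJ/min
|Q| = 2101.9 kW = 7567 MJ/h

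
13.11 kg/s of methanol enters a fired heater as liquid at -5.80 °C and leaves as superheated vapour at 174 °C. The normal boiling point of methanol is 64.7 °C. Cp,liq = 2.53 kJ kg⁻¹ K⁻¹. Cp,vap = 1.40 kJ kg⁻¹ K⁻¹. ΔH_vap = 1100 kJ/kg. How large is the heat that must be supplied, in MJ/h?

liquid -5.80→64.7 °C: 178.36 kJ/kg
vaporisation at 64.7 °C: 1100 kJ/kg
vapour 64.7→174 °C: 153.02 kJ/kg
Δh = 178.36 + 1100 + 153.02 = 1431.4 kJ/kg
Q = ṁ·Δh = 13.11 kg/s × 1431.4 kJ/kg = 18765 kJ/s
|Q| = 18765 kW = 67556 MJ/h

Q = 67600 MJ/h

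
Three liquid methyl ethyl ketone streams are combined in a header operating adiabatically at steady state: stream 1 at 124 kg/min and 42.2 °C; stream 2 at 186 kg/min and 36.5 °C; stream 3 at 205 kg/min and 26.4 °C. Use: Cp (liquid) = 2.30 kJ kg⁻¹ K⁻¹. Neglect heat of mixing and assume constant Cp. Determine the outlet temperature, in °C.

Adiabatic, steady state ⇒ Σ ṁᵢCp,ᵢ(T_out − Tᵢ) = 0
Σ ṁᵢCp,ᵢTᵢ = 124×2.30×42.2 + 186×2.30×36.5 + 205×2.30×26.4 = 40098
Σ ṁᵢCp,ᵢ = 124×2.30 + 186×2.30 + 205×2.30 = 1184.5
T_out = 40098 / 1184.5 = 33.852 °C

T_out = 33.9 °C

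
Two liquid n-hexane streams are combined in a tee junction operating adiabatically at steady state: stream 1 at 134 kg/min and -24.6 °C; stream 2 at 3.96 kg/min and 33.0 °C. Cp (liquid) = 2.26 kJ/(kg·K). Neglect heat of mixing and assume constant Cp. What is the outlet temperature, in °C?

No heat crosses the boundary, so H_out = H_in.
Σ ṁᵢCp,ᵢTᵢ = 134×2.26×-24.6 + 3.96×2.26×33.0 = -7154.5
Σ ṁᵢCp,ᵢ = 134×2.26 + 3.96×2.26 = 311.79
T_out = -7154.5 / 311.79 = -22.947 °C

T_out = -22.9 °C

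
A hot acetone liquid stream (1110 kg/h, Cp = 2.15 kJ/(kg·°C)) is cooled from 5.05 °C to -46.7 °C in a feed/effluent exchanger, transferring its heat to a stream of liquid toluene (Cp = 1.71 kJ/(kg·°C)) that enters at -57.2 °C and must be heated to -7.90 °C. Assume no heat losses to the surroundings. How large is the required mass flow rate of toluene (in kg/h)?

ṁ_c = 1460 kg/h

Heat released by hot stream: Q = 1110 × 2.15 × (5.05 − -46.7) = 123500 kJ/h
Energy balance on cold side (adiabatic exchanger): Q = ṁ_c·Cp_c·(T_c,out − T_c,in)
ṁ_c = 123500 / [1.71 × (-7.90 − -57.2)] = 1465 kg/h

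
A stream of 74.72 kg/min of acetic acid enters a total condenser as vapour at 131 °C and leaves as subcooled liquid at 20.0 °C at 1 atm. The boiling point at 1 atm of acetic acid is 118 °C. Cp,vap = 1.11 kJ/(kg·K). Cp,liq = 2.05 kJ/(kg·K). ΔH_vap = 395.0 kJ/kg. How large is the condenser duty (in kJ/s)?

Q_c = 760 kJ/s

vapour 131→118 °C: -14.43 kJ/kg
condensation at 118 °C: -395 kJ/kg
liquid 118→20.0 °C: -200.9 kJ/kg
Δh = -14.43 + -395 + -200.9 = -610.33 kJ/kg
Q = ṁ·Δh = 74.72 kg/min × -610.33 kJ/kg = -45604 kJ/min
|Q| = 760.06 kW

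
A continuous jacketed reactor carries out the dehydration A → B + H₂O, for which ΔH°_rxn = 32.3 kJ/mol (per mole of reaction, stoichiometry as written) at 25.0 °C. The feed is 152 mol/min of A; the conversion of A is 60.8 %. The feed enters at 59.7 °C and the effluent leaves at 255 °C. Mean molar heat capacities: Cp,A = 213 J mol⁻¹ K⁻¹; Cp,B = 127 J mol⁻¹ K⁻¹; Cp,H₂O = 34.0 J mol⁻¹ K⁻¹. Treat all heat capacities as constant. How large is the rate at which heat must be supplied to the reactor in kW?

Q_in = 137 kW

Extent of reaction ξ = 0.608 × 152 = 92.416 mol/min
Reaction term: ξ·ΔH°_rxn = 92.416 × 32.3 = 2985 kJ/min
Sensible, feed 59.7→25 °C: -1123.4 kJ/min
Outlet flows (mol/min): A 59.584, B 92.416, H₂O 92.416
Sensible, products 25→255 °C: 6341.2 kJ/min
Q = ΔH = 8202.8 kJ/min = 136.71 kW
Heat supplied = 136.71 kW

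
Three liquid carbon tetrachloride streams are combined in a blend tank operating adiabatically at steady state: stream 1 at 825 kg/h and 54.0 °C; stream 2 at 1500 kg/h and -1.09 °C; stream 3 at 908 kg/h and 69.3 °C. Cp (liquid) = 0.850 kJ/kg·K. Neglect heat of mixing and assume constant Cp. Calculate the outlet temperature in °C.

T_out = 32.7 °C

Adiabatic, steady state ⇒ Σ ṁᵢCp,ᵢ(T_out − Tᵢ) = 0
Σ ṁᵢCp,ᵢTᵢ = 825×0.850×54.0 + 1500×0.850×-1.09 + 908×0.850×69.3 = 89963
Σ ṁᵢCp,ᵢ = 825×0.850 + 1500×0.850 + 908×0.850 = 2748.1
T_out = 89963 / 2748.1 = 32.737 °C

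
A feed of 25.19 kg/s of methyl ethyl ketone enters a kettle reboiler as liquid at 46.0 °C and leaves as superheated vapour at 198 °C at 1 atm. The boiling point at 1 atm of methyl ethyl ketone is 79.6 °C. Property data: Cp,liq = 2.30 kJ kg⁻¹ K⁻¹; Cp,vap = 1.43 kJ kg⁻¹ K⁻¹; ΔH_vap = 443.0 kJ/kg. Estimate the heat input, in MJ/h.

Q = 62500 MJ/h

liquid 46.0→79.6 °C: 77.28 kJ/kg
vaporisation at 79.6 °C: 443 kJ/kg
vapour 79.6→198 °C: 169.31 kJ/kg
Δh = 77.28 + 443 + 169.31 = 689.59 kJ/kg
Q = ṁ·Δh = 25.19 kg/s × 689.59 kJ/kg = 17371 kJ/s
|Q| = 17371 kW = 62535 MJ/h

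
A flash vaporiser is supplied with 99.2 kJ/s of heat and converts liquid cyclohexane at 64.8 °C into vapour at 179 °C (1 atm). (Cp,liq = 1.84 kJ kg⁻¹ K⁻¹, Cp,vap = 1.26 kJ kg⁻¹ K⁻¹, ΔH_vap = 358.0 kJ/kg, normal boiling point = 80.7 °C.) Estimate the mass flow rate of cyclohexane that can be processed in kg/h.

Δh = 1.84×(80.7−64.8) + 358.0 + 1.26×(179−80.7) = 511.11 kJ/kg
Q = 99.2 kJ/s = 99.2 kJ/s = 357120 kJ/h
ṁ = Q/Δh = 357120 / 511.11 = 698.71 kg/h

ṁ = 699 kg/h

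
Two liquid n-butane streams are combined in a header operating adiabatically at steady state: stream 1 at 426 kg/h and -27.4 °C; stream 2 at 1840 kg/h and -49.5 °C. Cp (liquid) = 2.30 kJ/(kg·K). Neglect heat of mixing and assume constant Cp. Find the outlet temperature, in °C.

T_out = -45.3 °C

Energy balance with Q = 0: Σ ṁᵢCp,ᵢ(T_out − Tᵢ) = 0
Σ ṁᵢCp,ᵢTᵢ = 426×2.30×-27.4 + 1840×2.30×-49.5 = -236330
Σ ṁᵢCp,ᵢ = 426×2.30 + 1840×2.30 = 5211.8
T_out = -236330 / 5211.8 = -45.345 °C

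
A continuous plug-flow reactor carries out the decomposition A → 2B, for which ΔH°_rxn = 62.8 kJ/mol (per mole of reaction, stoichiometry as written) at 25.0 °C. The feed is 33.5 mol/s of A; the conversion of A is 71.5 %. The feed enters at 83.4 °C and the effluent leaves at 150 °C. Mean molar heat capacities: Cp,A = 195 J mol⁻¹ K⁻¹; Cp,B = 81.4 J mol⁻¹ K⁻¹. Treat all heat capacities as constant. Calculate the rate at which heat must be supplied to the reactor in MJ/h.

Q_in = 6630 MJ/h

Extent of reaction ξ = 0.715 × 33.5 = 23.953 mol/s
Reaction term: ξ·ΔH°_rxn = 23.953 × 62.8 = 1504.2 kJ/s
Sensible, feed 83.4→25 °C: -381.5 kJ/s
Outlet flows (mol/s): A 9.5475, B 47.905
Sensible, products 25→150 °C: 720.15 kJ/s
Q = ΔH = 1842.9 kJ/s = 1842.9 kW
Heat supplied = 6634.3 MJ/h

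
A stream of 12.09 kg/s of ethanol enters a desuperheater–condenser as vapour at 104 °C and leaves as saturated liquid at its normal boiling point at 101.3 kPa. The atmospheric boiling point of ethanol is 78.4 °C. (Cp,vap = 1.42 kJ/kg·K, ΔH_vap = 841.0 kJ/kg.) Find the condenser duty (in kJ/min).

vapour 104→78.4 °C: -36.352 kJ/kg
condensation at 78.4 °C: -841 kJ/kg
Δh = -36.352 + -841 = -877.35 kJ/kg
Q = ṁ·Δh = 12.09 kg/s × -877.35 kJ/kg = -10607 kJ/s
|Q| = 10607 kW = 636430 kJ/min

Q_c = 636000 kJ/min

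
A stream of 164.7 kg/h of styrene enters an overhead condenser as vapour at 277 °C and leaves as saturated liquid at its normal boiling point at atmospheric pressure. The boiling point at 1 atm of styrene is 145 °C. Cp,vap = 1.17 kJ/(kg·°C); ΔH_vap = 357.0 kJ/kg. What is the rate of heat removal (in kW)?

Q_c = 23.4 kW

vapour 277→145 °C: -154.44 kJ/kg
condensation at 145 °C: -357 kJ/kg
Δh = -154.44 + -357 = -511.44 kJ/kg
Q = ṁ·Δh = 164.7 kg/h × -511.44 kJ/kg = -84234 kJ/h
|Q| = 23.398 kW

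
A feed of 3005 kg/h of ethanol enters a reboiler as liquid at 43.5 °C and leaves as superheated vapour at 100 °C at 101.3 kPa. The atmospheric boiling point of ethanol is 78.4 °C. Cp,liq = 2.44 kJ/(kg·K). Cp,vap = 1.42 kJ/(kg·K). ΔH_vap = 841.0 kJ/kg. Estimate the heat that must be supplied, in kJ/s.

Q = 799 kJ/s

liquid 43.5→78.4 °C: 85.156 kJ/kg
vaporisation at 78.4 °C: 841 kJ/kg
vapour 78.4→100 °C: 30.672 kJ/kg
Δh = 85.156 + 841 + 30.672 = 956.83 kJ/kg
Q = ṁ·Δh = 3005 kg/h × 956.83 kJ/kg = 2.8753e+06 kJ/h
|Q| = 798.69 kW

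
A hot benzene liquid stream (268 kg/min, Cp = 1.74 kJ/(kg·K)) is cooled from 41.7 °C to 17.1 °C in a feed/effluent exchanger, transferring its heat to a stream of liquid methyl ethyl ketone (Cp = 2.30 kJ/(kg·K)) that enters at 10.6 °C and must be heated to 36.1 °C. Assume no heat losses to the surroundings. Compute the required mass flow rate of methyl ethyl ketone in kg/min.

Heat released by hot stream: Q = 268 × 1.74 × (41.7 − 17.1) = 11471 kJ/min
Energy balance on cold side (adiabatic exchanger): Q = ṁ_c·Cp_c·(T_c,out − T_c,in)
ṁ_c = 11471 / [2.30 × (36.1 − 10.6)] = 195.59 kg/min

ṁ_c = 196 kg/min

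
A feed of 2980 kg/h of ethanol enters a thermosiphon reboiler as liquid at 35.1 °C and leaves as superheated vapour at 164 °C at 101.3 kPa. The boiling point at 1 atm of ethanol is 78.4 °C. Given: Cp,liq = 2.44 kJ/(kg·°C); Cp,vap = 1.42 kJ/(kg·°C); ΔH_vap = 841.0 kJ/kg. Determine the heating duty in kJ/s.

Q = 884 kJ/s

liquid 35.1→78.4 °C: 105.65 kJ/kg
vaporisation at 78.4 °C: 841 kJ/kg
vapour 78.4→164 °C: 121.55 kJ/kg
Δh = 105.65 + 841 + 121.55 = 1068.2 kJ/kg
Q = ṁ·Δh = 2980 kg/h × 1068.2 kJ/kg = 3.1832e+06 kJ/h
|Q| = 884.24 kW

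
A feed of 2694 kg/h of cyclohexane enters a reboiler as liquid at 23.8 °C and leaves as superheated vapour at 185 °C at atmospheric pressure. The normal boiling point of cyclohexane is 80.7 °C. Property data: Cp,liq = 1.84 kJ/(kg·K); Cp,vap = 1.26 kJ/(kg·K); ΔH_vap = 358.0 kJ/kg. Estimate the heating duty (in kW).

Q = 445 kW

liquid 23.8→80.7 °C: 104.7 kJ/kg
vaporisation at 80.7 °C: 358 kJ/kg
vapour 80.7→185 °C: 131.42 kJ/kg
Δh = 104.7 + 358 + 131.42 = 594.11 kJ/kg
Q = ṁ·Δh = 2694 kg/h × 594.11 kJ/kg = 1.6005e+06 kJ/h
|Q| = 444.6 kW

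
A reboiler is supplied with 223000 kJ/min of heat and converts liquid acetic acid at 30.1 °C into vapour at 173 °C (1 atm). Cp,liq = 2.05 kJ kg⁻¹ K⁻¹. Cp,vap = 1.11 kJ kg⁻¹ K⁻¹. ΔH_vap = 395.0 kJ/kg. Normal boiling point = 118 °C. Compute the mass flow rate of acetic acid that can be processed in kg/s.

ṁ = 5.84 kg/s

Δh = 2.05×(118−30.1) + 395.0 + 1.11×(173−118) = 636.24 kJ/kg
Q = 223000 kJ/min = 3716.7 kJ/s = 3716.7 kJ/s
ṁ = Q/Δh = 3716.7 / 636.24 = 5.8416 kg/s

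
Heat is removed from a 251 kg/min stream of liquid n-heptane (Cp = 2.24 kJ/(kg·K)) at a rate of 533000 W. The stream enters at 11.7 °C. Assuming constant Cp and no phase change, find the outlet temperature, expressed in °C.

Q = 533000 W = 31980 kJ/min
ΔT = Q/(ṁ·Cp) = 31980/(251×2.24) = 56.88 K
T_out = 11.7 − 56.88 = -45.18 °C

T_out = -45.2 °C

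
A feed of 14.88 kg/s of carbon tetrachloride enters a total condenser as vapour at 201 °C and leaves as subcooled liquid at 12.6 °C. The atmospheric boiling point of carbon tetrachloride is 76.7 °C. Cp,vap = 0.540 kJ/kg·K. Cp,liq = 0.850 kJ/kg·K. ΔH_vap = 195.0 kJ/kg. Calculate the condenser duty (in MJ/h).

Q_c = 17000 MJ/h

vapour 201→76.7 °C: -67.122 kJ/kg
condensation at 76.7 °C: -195 kJ/kg
liquid 76.7→12.6 °C: -54.485 kJ/kg
Δh = -67.122 + -195 + -54.485 = -316.61 kJ/kg
Q = ṁ·Δh = 14.88 kg/s × -316.61 kJ/kg = -4711.1 kJ/s
|Q| = 4711.1 kW = 16960 MJ/h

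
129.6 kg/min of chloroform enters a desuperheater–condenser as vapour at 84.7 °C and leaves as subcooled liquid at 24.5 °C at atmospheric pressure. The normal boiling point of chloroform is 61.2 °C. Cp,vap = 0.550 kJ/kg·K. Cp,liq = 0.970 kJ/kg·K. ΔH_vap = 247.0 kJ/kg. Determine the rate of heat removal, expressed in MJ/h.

vapour 84.7→61.2 °C: -12.925 kJ/kg
condensation at 61.2 °C: -247 kJ/kg
liquid 61.2→24.5 °C: -35.599 kJ/kg
Δh = -12.925 + -247 + -35.599 = -295.52 kJ/kg
Q = ṁ·Δh = 129.6 kg/min × -295.52 kJ/kg = -38300 kJ/min
|Q| = 638.33 kW = 2298 MJ/h

Q_c = 2300 MJ/h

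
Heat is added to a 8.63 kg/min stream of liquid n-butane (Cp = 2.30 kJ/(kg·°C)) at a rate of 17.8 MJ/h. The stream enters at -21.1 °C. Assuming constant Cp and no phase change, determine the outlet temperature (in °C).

Q = 17.8 MJ/h = 296.67 kJ/min
ΔT = Q/(ṁ·Cp) = 296.67/(8.63×2.30) = 14.946 K
T_out = -21.1 + 14.946 = -6.1538 °C

T_out = -6.15 °C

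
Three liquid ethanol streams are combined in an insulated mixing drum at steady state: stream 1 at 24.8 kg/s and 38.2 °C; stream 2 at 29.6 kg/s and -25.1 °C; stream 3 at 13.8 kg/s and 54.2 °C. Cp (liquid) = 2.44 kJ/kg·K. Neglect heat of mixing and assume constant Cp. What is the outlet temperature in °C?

Energy balance with Q = 0: Σ ṁᵢCp,ᵢ(T_out − Tᵢ) = 0
T_out = Σ ṁᵢCp,ᵢTᵢ / Σ ṁᵢCp,ᵢ
      = 2323.8 / 166.41 = 13.964 °C

T_out = 14.0 °C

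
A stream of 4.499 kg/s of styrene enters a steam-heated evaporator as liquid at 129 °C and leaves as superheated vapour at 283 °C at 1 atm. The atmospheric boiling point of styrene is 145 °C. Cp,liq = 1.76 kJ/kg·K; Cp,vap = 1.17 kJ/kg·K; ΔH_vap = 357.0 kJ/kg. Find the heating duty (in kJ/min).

Q = 148000 kJ/min

liquid 129→145 °C: 28.16 kJ/kg
vaporisation at 145 °C: 357 kJ/kg
vapour 145→283 °C: 161.46 kJ/kg
Δh = 28.16 + 357 + 161.46 = 546.62 kJ/kg
Q = ṁ·Δh = 4.499 kg/s × 546.62 kJ/kg = 2459.2 kJ/s
|Q| = 2459.2 kW = 147550 kJ/min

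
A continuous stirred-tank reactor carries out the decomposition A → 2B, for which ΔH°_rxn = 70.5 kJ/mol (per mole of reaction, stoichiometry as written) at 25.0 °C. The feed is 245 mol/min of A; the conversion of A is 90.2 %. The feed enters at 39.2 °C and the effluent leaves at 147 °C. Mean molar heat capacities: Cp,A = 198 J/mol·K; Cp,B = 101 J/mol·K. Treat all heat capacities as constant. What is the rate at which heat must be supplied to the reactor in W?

Extent of reaction ξ = 0.902 × 245 = 220.99 mol/min
Reaction term: ξ·ΔH°_rxn = 220.99 × 70.5 = 15580 kJ/min
Sensible, feed 39.2→25 °C: -688.84 kJ/min
Outlet flows (mol/min): A 24.01, B 441.98
Sensible, products 25→147 °C: 6026.1 kJ/min
Q = ΔH = 20917 kJ/min = 348.62 kW
Heat supplied = 348620 W

Q_in = 349000 W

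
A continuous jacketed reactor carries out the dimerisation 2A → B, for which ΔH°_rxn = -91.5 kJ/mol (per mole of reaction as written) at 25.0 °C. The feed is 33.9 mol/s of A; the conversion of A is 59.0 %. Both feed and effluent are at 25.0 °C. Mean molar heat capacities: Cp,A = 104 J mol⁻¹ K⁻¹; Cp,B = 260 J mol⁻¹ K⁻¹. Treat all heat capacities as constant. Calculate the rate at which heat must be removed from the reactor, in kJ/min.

Extent of reaction ξ = 0.590 × 33.9 / 2 = 10 mol/s
Reaction term: ξ·ΔH°_rxn = 10 × -91.5 = -915.05 kJ/s
Q = ΔH = -915.05 kJ/s = -915.05 kW
Heat removed = 54903 kJ/min

Q_out = 54900 kJ/min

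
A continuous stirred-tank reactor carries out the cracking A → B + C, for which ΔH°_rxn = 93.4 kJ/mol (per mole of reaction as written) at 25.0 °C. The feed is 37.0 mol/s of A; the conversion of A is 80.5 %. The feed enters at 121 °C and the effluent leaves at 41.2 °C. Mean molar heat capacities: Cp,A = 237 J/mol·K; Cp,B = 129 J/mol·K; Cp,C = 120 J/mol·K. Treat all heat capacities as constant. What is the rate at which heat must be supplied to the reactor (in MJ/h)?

Extent of reaction ξ = 0.805 × 37.0 = 29.785 mol/s
Reaction term: ξ·ΔH°_rxn = 29.785 × 93.4 = 2781.9 kJ/s
Sensible, feed 121→25 °C: -841.82 kJ/s
Outlet flows (mol/s): A 7.215, B 29.785, C 29.785
Sensible, products 25→41.2 °C: 147.85 kJ/s
Q = ΔH = 2087.9 kJ/s = 2087.9 kW
Heat supplied = 7516.6 MJ/h

Q_in = 7520 MJ/h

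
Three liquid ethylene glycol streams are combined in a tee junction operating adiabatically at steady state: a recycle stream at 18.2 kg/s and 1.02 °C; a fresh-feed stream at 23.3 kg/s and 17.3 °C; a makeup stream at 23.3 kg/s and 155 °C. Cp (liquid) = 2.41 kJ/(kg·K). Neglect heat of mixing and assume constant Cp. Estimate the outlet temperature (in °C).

T_out = 62.2 °C

Energy balance with Q = 0: Σ ṁᵢCp,ᵢ(T_out − Tᵢ) = 0
T_out = Σ ṁᵢCp,ᵢTᵢ / Σ ṁᵢCp,ᵢ
      = 9719.9 / 156.17 = 62.24 °C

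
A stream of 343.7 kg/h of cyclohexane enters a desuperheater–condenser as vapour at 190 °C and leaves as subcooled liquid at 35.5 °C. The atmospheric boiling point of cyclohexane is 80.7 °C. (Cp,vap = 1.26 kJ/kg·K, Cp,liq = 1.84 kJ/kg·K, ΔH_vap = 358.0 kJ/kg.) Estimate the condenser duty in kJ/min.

Q_c = 3320 kJ/min

vapour 190→80.7 °C: -137.72 kJ/kg
condensation at 80.7 °C: -358 kJ/kg
liquid 80.7→35.5 °C: -83.168 kJ/kg
Δh = -137.72 + -358 + -83.168 = -578.89 kJ/kg
Q = ṁ·Δh = 343.7 kg/h × -578.89 kJ/kg = -198960 kJ/h
|Q| = 55.268 kW = 3316.1 kJ/min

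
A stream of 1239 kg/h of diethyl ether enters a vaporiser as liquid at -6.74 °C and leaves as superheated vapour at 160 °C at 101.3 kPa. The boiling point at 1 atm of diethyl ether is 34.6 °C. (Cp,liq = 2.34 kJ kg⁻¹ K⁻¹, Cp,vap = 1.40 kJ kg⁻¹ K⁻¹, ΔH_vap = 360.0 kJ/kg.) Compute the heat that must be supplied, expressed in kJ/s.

liquid -6.74→34.6 °C: 96.736 kJ/kg
vaporisation at 34.6 °C: 360 kJ/kg
vapour 34.6→160 °C: 175.56 kJ/kg
Δh = 96.736 + 360 + 175.56 = 632.3 kJ/kg
Q = ṁ·Δh = 1239 kg/h × 632.3 kJ/kg = 783410 kJ/h
|Q| = 217.62 kW

Q = 218 kJ/s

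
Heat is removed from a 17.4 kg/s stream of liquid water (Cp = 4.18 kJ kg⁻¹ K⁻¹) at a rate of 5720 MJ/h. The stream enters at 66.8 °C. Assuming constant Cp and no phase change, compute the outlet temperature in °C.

Q = 5720 MJ/h = 1588.9 kJ/s
ΔT = Q/(ṁ·Cp) = 1588.9/(17.4×4.18) = 21.846 K
T_out = 66.8 − 21.846 = 44.954 °C

T_out = 45.0 °C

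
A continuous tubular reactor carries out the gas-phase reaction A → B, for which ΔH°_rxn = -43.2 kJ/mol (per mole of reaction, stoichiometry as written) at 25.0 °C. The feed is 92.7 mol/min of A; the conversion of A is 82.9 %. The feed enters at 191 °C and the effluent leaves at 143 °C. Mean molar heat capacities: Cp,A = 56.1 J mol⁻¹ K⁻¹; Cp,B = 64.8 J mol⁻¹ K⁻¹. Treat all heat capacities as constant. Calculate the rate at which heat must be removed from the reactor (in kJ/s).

Extent of reaction ξ = 0.829 × 92.7 = 76.848 mol/min
Reaction term: ξ·ΔH°_rxn = 76.848 × -43.2 = -3319.8 kJ/min
Sensible, feed 191→25 °C: -863.28 kJ/min
Outlet flows (mol/min): A 15.852, B 76.848
Sensible, products 25→143 °C: 692.55 kJ/min
Q = ΔH = -3490.6 kJ/min = -58.176 kW
Heat removed = 58.176 kJ/s

Q_out = 58.2 kJ/s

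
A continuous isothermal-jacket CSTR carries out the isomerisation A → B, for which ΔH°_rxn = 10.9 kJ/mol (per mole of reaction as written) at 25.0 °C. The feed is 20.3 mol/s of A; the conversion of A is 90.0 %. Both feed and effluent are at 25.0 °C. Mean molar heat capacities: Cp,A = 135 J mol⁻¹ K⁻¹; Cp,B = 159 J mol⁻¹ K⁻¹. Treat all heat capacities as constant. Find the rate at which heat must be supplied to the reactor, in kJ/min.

Extent of reaction ξ = 0.900 × 20.3 = 18.27 mol/s
Reaction term: ξ·ΔH°_rxn = 18.27 × 10.9 = 199.14 kJ/s
Q = ΔH = 199.14 kJ/s = 199.14 kW
Heat supplied = 11949 kJ/min

Q_in = 11900 kJ/min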